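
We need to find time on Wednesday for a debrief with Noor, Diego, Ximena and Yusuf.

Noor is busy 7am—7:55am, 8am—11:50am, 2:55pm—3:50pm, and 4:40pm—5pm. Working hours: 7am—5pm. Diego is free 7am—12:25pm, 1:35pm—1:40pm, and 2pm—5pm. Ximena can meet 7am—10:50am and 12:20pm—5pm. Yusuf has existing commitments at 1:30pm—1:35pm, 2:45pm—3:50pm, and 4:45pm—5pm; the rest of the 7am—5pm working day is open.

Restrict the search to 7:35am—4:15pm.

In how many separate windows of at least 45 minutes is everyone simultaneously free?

1

Noor free within 07:00–17:00: 07:55–08:00, 11:50–14:55, 15:50–16:40.
Yusuf free within 07:00–17:00: 07:00–13:30, 13:35–14:45, 15:50–16:45.
Noor ∩ Diego: 07:55–08:00, 11:50–12:25, 13:35–13:40, 14:00–14:55, 15:50–16:40.
Noor ∩ Diego ∩ Ximena: 07:55–08:00, 12:20–12:25, 13:35–13:40, 14:00–14:55, 15:50–16:40.
Noor ∩ Diego ∩ Ximena ∩ Yusuf: 07:55–08:00, 12:20–12:25, 13:35–13:40, 14:00–14:45, 15:50–16:40.
Restricted to 07:35–16:15: 07:55–08:00, 12:20–12:25, 13:35–13:40, 14:00–14:45, 15:50–16:15.
Windows ≥ 45 min: 14:00–14:45.
That's 1 window.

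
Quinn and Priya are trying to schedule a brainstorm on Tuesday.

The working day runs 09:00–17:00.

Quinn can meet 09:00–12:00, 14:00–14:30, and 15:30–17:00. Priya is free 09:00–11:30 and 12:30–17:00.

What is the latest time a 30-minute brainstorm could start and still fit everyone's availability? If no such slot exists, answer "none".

Quinn ∩ Priya: 09:00–11:30, 14:00–14:30, 15:30–17:00.
Windows ≥ 30 min: 09:00–11:30, 14:00–14:30, 15:30–17:00.
Latest start in the last window 15:30–17:00 is 17:00 − 30 min = 16:30.

16:30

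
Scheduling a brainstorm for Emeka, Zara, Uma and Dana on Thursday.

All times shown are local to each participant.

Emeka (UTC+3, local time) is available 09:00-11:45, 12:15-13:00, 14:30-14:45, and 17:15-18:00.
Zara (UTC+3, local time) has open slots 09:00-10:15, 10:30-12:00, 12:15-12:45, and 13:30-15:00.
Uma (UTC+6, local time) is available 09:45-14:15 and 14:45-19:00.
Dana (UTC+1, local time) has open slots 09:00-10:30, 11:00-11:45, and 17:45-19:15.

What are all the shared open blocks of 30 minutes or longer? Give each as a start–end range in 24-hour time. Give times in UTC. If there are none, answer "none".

none

Emeka → UTC: 06:00–08:45, 09:15–10:00, 11:30–11:45, 14:15–15:00.
Zara → UTC: 06:00–07:15, 07:30–09:00, 09:15–09:45, 10:30–12:00.
Uma → UTC: 03:45–08:15, 08:45–13:00.
Dana → UTC: 08:00–09:30, 10:00–10:45, 16:45–18:15.
Emeka ∩ Zara: 06:00–07:15, 07:30–08:45, 09:15–09:45, 11:30–11:45.
Emeka ∩ Zara ∩ Uma: 06:00–07:15, 07:30–08:15, 09:15–09:45, 11:30–11:45.
Emeka ∩ Zara ∩ Uma ∩ Dana: 08:00–08:15, 09:15–09:30.
Windows ≥ 30 min: (none).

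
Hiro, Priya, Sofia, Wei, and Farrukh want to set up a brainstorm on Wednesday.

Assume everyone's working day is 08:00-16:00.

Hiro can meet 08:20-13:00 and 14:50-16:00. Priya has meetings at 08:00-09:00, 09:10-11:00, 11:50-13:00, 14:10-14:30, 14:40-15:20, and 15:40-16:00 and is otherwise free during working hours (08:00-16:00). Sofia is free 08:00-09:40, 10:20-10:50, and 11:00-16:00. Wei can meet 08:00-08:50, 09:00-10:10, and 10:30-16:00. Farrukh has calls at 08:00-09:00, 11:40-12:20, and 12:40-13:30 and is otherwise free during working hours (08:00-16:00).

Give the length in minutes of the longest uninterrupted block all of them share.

Priya free within 08:00–16:00: 09:00–09:10, 11:00–11:50, 13:00–14:10, 14:30–14:40, 15:20–15:40.
Farrukh free within 08:00–16:00: 09:00–11:40, 12:20–12:40, 13:30–16:00.
Hiro ∩ Priya: 09:00–09:10, 11:00–11:50, 15:20–15:40.
Hiro ∩ Priya ∩ Sofia: 09:00–09:10, 11:00–11:50, 15:20–15:40.
Hiro ∩ Priya ∩ Sofia ∩ Wei: 09:00–09:10, 11:00–11:50, 15:20–15:40.
Hiro ∩ Priya ∩ Sofia ∩ Wei ∩ Farrukh: 09:00–09:10, 11:00–11:40, 15:20–15:40.
Common window lengths: 10, 40, 20 min; longest is 40.

40 minutes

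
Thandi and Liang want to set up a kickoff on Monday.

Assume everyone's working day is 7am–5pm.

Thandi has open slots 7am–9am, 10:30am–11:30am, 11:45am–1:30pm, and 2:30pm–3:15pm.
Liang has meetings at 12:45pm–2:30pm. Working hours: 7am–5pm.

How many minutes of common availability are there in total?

Liang free within 07:00–17:00: 07:00–12:45, 14:30–17:00.
Thandi ∩ Liang: 07:00–09:00, 10:30–11:30, 11:45–12:45, 14:30–15:15.
Total common minutes: 120 + 60 + 60 + 45 = 285.

285 minutes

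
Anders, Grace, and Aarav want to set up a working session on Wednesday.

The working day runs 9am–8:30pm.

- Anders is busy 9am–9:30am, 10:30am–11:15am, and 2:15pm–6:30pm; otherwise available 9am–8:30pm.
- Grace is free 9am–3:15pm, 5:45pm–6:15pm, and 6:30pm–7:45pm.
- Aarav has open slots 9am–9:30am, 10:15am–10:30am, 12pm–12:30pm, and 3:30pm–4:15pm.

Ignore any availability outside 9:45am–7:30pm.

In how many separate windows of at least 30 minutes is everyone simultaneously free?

Anders free within 09:00–20:30: 09:30–10:30, 11:15–14:15, 18:30–20:30.
Anders ∩ Grace: 09:30–10:30, 11:15–14:15, 18:30–19:45.
Anders ∩ Grace ∩ Aarav: 10:15–10:30, 12:00–12:30.
Restricted to 09:45–19:30: 10:15–10:30, 12:00–12:30.
Windows ≥ 30 min: 12:00–12:30.
That's 1 window.

1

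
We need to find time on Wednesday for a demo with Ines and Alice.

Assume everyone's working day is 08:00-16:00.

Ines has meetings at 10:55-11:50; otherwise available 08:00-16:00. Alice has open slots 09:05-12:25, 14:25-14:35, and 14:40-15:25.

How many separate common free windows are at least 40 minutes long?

Ines free within 08:00–16:00: 08:00–10:55, 11:50–16:00.
Ines ∩ Alice: 09:05–10:55, 11:50–12:25, 14:25–14:35, 14:40–15:25.
Windows ≥ 40 min: 09:05–10:55, 14:40–15:25.
That's 2 windows.

2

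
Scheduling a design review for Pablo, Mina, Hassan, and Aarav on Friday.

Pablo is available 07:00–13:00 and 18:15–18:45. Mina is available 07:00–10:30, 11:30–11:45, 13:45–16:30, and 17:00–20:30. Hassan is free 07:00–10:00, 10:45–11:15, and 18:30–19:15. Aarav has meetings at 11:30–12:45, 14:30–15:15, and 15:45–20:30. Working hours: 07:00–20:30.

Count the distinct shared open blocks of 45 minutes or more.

Aarav free within 07:00–20:30: 07:00–11:30, 12:45–14:30, 15:15–15:45.
Pablo ∩ Mina: 07:00–10:30, 11:30–11:45, 18:15–18:45.
Pablo ∩ Mina ∩ Hassan: 07:00–10:00, 18:30–18:45.
Pablo ∩ Mina ∩ Hassan ∩ Aarav: 07:00–10:00.
Windows ≥ 45 min: 07:00–10:00.
That's 1 window.

1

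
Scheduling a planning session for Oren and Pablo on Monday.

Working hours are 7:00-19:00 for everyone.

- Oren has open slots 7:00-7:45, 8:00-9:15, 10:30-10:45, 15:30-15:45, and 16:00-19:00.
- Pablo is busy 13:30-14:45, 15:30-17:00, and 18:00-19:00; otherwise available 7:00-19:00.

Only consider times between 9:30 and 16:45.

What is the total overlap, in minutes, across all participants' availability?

15 minutes

Pablo free within 07:00–19:00: 07:00–13:30, 14:45–15:30, 17:00–18:00.
Oren ∩ Pablo: 07:00–07:45, 08:00–09:15, 10:30–10:45, 17:00–18:00.
Restricted to 09:30–16:45: 10:30–10:45.
Total common minutes: 15.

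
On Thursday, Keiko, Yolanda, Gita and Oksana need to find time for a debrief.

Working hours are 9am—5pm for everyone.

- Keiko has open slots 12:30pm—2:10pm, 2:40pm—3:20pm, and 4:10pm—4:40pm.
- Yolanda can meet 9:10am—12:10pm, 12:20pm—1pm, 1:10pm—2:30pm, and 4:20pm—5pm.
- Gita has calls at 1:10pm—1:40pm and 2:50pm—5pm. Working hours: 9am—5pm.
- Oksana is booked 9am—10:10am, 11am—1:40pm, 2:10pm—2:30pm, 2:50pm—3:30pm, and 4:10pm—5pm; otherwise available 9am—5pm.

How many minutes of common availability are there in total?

Gita free within 09:00–17:00: 09:00–13:10, 13:40–14:50.
Oksana free within 09:00–17:00: 10:10–11:00, 13:40–14:10, 14:30–14:50, 15:30–16:10.
Keiko ∩ Yolanda: 12:30–13:00, 13:10–14:10, 16:20–16:40.
Keiko ∩ Yolanda ∩ Gita: 12:30–13:00, 13:40–14:10.
Keiko ∩ Yolanda ∩ Gita ∩ Oksana: 13:40–14:10.
Total common minutes: 30.

30 minutes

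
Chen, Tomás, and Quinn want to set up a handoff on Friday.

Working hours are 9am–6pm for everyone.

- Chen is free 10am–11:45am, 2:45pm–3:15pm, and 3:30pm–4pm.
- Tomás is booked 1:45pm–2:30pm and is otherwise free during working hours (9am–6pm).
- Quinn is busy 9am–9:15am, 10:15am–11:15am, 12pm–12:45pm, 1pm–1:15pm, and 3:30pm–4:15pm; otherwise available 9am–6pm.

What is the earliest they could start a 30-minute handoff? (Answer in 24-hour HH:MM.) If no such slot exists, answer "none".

Tomás free within 09:00–18:00: 09:00–13:45, 14:30–18:00.
Quinn free within 09:00–18:00: 09:15–10:15, 11:15–12:00, 12:45–13:00, 13:15–15:30, 16:15–18:00.
Chen ∩ Tomás: 10:00–11:45, 14:45–15:15, 15:30–16:00.
Chen ∩ Tomás ∩ Quinn: 10:00–10:15, 11:15–11:45, 14:45–15:15.
Windows ≥ 30 min: 11:15–11:45, 14:45–15:15.
Earliest such window starts at 11:15.

11:15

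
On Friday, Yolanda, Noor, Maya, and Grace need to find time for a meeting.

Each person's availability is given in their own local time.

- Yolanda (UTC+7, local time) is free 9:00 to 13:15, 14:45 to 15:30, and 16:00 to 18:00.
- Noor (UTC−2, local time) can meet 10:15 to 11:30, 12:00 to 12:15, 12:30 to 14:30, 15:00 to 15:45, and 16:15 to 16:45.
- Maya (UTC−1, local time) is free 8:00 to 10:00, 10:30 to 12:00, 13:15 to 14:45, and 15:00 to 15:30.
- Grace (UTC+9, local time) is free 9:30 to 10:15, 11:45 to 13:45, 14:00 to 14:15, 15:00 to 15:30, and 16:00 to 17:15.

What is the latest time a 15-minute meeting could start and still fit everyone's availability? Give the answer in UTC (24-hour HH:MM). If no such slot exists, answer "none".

none

Yolanda → UTC: 02:00–06:15, 07:45–08:30, 09:00–11:00.
Noor → UTC: 12:15–13:30, 14:00–14:15, 14:30–16:30, 17:00–17:45, 18:15–18:45.
Maya → UTC: 09:00–11:00, 11:30–13:00, 14:15–15:45, 16:00–16:30.
Grace → UTC: 00:30–01:15, 02:45–04:45, 05:00–05:15, 06:00–06:30, 07:00–08:15.
Yolanda ∩ Noor: (none).
Yolanda ∩ Noor ∩ Maya: (none).
Yolanda ∩ Noor ∩ Maya ∩ Grace: (none).
Windows ≥ 15 min: (none).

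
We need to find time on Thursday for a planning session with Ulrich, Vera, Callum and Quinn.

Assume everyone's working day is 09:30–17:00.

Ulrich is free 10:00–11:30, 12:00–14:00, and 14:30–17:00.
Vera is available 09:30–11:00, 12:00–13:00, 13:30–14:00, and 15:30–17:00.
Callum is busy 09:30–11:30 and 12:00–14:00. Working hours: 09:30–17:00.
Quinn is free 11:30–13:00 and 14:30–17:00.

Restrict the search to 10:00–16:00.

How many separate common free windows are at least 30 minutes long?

1

Callum free within 09:30–17:00: 11:30–12:00, 14:00–17:00.
Ulrich ∩ Vera: 10:00–11:00, 12:00–13:00, 13:30–14:00, 15:30–17:00.
Ulrich ∩ Vera ∩ Callum: 15:30–17:00.
Ulrich ∩ Vera ∩ Callum ∩ Quinn: 15:30–17:00.
Restricted to 10:00–16:00: 15:30–16:00.
Windows ≥ 30 min: 15:30–16:00.
That's 1 window.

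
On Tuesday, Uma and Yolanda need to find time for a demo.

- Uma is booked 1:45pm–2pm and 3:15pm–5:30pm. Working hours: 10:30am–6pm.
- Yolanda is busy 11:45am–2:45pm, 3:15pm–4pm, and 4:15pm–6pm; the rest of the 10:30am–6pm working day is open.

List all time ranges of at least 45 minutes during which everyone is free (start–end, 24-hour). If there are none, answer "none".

Uma free within 10:30–18:00: 10:30–13:45, 14:00–15:15, 17:30–18:00.
Yolanda free within 10:30–18:00: 10:30–11:45, 14:45–15:15, 16:00–16:15.
Uma ∩ Yolanda: 10:30–11:45, 14:45–15:15.
Windows ≥ 45 min: 10:30–11:45.

10:30–11:45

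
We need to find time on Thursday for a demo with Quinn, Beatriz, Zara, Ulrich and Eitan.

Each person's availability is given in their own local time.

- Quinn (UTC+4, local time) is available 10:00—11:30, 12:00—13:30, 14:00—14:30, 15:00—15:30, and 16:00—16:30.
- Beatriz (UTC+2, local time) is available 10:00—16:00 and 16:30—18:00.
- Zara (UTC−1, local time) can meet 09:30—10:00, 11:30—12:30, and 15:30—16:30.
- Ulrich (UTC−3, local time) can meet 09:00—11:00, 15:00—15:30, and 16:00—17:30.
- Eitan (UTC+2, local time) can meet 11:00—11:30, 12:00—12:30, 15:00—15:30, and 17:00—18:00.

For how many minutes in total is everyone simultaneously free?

Quinn → UTC: 06:00–07:30, 08:00–09:30, 10:00–10:30, 11:00–11:30, 12:00–12:30.
Beatriz → UTC: 08:00–14:00, 14:30–16:00.
Zara → UTC: 10:30–11:00, 12:30–13:30, 16:30–17:30.
Ulrich → UTC: 12:00–14:00, 18:00–18:30, 19:00–20:30.
Eitan → UTC: 09:00–09:30, 10:00–10:30, 13:00–13:30, 15:00–16:00.
Quinn ∩ Beatriz: 08:00–09:30, 10:00–10:30, 11:00–11:30, 12:00–12:30.
Quinn ∩ Beatriz ∩ Zara: (none).
Quinn ∩ Beatriz ∩ Zara ∩ Ulrich: (none).
Quinn ∩ Beatriz ∩ Zara ∩ Ulrich ∩ Eitan: (none).
Total common minutes: 0.

0 minutes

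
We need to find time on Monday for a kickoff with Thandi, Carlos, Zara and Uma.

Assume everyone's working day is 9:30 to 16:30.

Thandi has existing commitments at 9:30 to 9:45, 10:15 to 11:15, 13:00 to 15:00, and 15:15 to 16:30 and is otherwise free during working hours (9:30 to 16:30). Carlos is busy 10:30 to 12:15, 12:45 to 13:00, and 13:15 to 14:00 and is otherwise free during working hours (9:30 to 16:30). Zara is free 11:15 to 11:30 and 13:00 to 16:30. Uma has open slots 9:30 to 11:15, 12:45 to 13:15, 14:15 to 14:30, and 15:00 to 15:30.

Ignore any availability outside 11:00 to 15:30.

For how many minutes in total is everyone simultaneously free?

Thandi free within 09:30–16:30: 09:45–10:15, 11:15–13:00, 15:00–15:15.
Carlos free within 09:30–16:30: 09:30–10:30, 12:15–12:45, 13:00–13:15, 14:00–16:30.
Thandi ∩ Carlos: 09:45–10:15, 12:15–12:45, 15:00–15:15.
Thandi ∩ Carlos ∩ Zara: 15:00–15:15.
Thandi ∩ Carlos ∩ Zara ∩ Uma: 15:00–15:15.
Restricted to 11:00–15:30: 15:00–15:15.
Total common minutes: 15.

15 minutes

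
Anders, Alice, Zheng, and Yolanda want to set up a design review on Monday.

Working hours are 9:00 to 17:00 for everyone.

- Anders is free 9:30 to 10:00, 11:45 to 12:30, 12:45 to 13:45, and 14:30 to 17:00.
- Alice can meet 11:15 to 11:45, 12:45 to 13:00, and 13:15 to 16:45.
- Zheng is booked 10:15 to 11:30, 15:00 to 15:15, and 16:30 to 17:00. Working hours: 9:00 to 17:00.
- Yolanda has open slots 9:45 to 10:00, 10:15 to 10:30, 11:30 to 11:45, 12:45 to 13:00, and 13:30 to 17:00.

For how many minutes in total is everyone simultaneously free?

Zheng free within 09:00–17:00: 09:00–10:15, 11:30–15:00, 15:15–16:30.
Anders ∩ Alice: 12:45–13:00, 13:15–13:45, 14:30–16:45.
Anders ∩ Alice ∩ Zheng: 12:45–13:00, 13:15–13:45, 14:30–15:00, 15:15–16:30.
Anders ∩ Alice ∩ Zheng ∩ Yolanda: 12:45–13:00, 13:30–13:45, 14:30–15:00, 15:15–16:30.
Total common minutes: 15 + 15 + 30 + 75 = 135.

135 minutes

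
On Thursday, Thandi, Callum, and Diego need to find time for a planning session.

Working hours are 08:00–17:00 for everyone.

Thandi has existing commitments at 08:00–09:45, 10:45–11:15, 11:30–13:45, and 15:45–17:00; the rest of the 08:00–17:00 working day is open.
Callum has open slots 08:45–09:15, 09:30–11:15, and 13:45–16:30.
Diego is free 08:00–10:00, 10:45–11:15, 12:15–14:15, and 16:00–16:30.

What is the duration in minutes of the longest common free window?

Thandi free within 08:00–17:00: 09:45–10:45, 11:15–11:30, 13:45–15:45.
Thandi ∩ Callum: 09:45–10:45, 13:45–15:45.
Thandi ∩ Callum ∩ Diego: 09:45–10:00, 13:45–14:15.
Common window lengths: 15, 30 min; longest is 30.

30 minutes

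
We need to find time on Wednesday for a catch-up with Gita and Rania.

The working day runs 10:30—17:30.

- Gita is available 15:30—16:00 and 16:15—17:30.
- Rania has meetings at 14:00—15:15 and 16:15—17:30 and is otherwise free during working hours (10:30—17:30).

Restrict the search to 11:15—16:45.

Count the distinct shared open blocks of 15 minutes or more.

1

Rania free within 10:30–17:30: 10:30–14:00, 15:15–16:15.
Gita ∩ Rania: 15:30–16:00.
Restricted to 11:15–16:45: 15:30–16:00.
Windows ≥ 15 min: 15:30–16:00.
That's 1 window.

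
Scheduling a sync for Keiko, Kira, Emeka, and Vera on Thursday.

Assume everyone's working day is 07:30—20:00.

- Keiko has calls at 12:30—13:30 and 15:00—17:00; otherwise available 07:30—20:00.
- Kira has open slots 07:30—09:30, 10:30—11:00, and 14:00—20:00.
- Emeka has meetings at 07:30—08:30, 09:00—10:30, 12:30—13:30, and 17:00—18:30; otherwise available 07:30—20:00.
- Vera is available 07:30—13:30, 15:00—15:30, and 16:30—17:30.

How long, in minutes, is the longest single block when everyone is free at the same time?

30 minutes

Keiko free within 07:30–20:00: 07:30–12:30, 13:30–15:00, 17:00–20:00.
Emeka free within 07:30–20:00: 08:30–09:00, 10:30–12:30, 13:30–17:00, 18:30–20:00.
Keiko ∩ Kira: 07:30–09:30, 10:30–11:00, 14:00–15:00, 17:00–20:00.
Keiko ∩ Kira ∩ Emeka: 08:30–09:00, 10:30–11:00, 14:00–15:00, 18:30–20:00.
Keiko ∩ Kira ∩ Emeka ∩ Vera: 08:30–09:00, 10:30–11:00.
Common window lengths: 30, 30 min; longest is 30.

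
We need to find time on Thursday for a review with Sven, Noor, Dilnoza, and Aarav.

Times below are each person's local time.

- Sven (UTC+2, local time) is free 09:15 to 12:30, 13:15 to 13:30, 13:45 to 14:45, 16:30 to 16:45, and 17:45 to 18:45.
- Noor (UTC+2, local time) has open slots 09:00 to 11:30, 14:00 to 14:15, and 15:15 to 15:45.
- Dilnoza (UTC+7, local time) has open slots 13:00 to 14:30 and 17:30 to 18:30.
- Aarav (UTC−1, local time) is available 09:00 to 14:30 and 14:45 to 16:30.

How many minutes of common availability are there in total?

Sven → UTC: 07:15–10:30, 11:15–11:30, 11:45–12:45, 14:30–14:45, 15:45–16:45.
Noor → UTC: 07:00–09:30, 12:00–12:15, 13:15–13:45.
Dilnoza → UTC: 06:00–07:30, 10:30–11:30.
Aarav → UTC: 10:00–15:30, 15:45–17:30.
Sven ∩ Noor: 07:15–09:30, 12:00–12:15.
Sven ∩ Noor ∩ Dilnoza: 07:15–07:30.
Sven ∩ Noor ∩ Dilnoza ∩ Aarav: (none).
Total common minutes: 0.

0 minutes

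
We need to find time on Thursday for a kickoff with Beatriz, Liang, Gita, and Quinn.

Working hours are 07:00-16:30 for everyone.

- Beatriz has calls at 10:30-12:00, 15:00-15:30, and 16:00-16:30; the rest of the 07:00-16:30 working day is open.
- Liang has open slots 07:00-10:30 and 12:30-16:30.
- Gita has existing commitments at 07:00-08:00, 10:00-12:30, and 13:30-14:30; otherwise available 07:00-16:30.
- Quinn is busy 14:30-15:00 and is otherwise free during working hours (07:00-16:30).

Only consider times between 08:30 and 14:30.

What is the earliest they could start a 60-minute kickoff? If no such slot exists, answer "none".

08:30

Beatriz free within 07:00–16:30: 07:00–10:30, 12:00–15:00, 15:30–16:00.
Gita free within 07:00–16:30: 08:00–10:00, 12:30–13:30, 14:30–16:30.
Quinn free within 07:00–16:30: 07:00–14:30, 15:00–16:30.
Beatriz ∩ Liang: 07:00–10:30, 12:30–15:00, 15:30–16:00.
Beatriz ∩ Liang ∩ Gita: 08:00–10:00, 12:30–13:30, 14:30–15:00, 15:30–16:00.
Beatriz ∩ Liang ∩ Gita ∩ Quinn: 08:00–10:00, 12:30–13:30, 15:30–16:00.
Restricted to 08:30–14:30: 08:30–10:00, 12:30–13:30.
Windows ≥ 60 min: 08:30–10:00, 12:30–13:30.
Earliest such window starts at 08:30.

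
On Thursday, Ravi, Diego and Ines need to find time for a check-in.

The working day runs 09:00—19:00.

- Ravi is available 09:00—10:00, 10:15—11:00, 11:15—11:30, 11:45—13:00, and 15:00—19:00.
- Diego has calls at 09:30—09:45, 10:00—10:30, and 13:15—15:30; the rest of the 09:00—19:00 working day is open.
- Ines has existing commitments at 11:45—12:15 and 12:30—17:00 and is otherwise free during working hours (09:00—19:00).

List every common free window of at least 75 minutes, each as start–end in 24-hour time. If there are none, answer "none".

17:00–19:00

Diego free within 09:00–19:00: 09:00–09:30, 09:45–10:00, 10:30–13:15, 15:30–19:00.
Ines free within 09:00–19:00: 09:00–11:45, 12:15–12:30, 17:00–19:00.
Ravi ∩ Diego: 09:00–09:30, 09:45–10:00, 10:30–11:00, 11:15–11:30, 11:45–13:00, 15:30–19:00.
Ravi ∩ Diego ∩ Ines: 09:00–09:30, 09:45–10:00, 10:30–11:00, 11:15–11:30, 12:15–12:30, 17:00–19:00.
Windows ≥ 75 min: 17:00–19:00.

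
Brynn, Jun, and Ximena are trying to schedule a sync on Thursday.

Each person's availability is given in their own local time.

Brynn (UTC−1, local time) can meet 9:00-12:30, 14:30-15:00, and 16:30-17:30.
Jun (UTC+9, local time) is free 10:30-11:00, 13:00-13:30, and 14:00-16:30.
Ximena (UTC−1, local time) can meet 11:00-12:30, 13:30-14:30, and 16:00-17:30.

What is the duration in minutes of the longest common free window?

0 minutes

Brynn → UTC: 10:00–13:30, 15:30–16:00, 17:30–18:30.
Jun → UTC: 01:30–02:00, 04:00–04:30, 05:00–07:30.
Ximena → UTC: 12:00–13:30, 14:30–15:30, 17:00–18:30.
Brynn ∩ Jun: (none).
Brynn ∩ Jun ∩ Ximena: (none).
No common window.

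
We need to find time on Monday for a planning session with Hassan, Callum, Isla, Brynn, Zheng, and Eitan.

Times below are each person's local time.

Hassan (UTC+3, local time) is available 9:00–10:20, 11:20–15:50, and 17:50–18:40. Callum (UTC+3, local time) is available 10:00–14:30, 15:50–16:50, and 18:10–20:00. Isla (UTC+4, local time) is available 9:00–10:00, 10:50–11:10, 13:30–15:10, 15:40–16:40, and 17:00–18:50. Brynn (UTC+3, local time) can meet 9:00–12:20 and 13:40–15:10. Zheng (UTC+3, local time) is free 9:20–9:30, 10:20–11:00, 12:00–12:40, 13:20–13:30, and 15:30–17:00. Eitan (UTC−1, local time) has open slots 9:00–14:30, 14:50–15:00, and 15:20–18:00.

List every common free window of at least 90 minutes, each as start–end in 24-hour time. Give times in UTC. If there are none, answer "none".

Hassan → UTC: 06:00–07:20, 08:20–12:50, 14:50–15:40.
Callum → UTC: 07:00–11:30, 12:50–13:50, 15:10–17:00.
Isla → UTC: 05:00–06:00, 06:50–07:10, 09:30–11:10, 11:40–12:40, 13:00–14:50.
Brynn → UTC: 06:00–09:20, 10:40–12:10.
Zheng → UTC: 06:20–06:30, 07:20–08:00, 09:00–09:40, 10:20–10:30, 12:30–14:00.
Eitan → UTC: 10:00–15:30, 15:50–16:00, 16:20–19:00.
Hassan ∩ Callum: 07:00–07:20, 08:20–11:30, 15:10–15:40.
Hassan ∩ Callum ∩ Isla: 07:00–07:10, 09:30–11:10.
Hassan ∩ Callum ∩ Isla ∩ Brynn: 07:00–07:10, 10:40–11:10.
Hassan ∩ Callum ∩ Isla ∩ Brynn ∩ Zheng: (none).
Hassan ∩ Callum ∩ Isla ∩ Brynn ∩ Zheng ∩ Eitan: (none).
Windows ≥ 90 min: (none).

none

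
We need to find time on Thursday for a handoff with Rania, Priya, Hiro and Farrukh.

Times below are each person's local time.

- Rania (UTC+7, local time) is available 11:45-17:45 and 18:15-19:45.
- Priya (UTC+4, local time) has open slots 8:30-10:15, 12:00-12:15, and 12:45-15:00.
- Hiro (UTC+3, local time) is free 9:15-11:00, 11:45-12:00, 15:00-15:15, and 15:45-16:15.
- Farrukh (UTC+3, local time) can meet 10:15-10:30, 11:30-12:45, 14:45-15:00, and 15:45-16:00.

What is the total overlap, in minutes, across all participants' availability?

15 minutes

Rania → UTC: 04:45–10:45, 11:15–12:45.
Priya → UTC: 04:30–06:15, 08:00–08:15, 08:45–11:00.
Hiro → UTC: 06:15–08:00, 08:45–09:00, 12:00–12:15, 12:45–13:15.
Farrukh → UTC: 07:15–07:30, 08:30–09:45, 11:45–12:00, 12:45–13:00.
Rania ∩ Priya: 04:45–06:15, 08:00–08:15, 08:45–10:45.
Rania ∩ Priya ∩ Hiro: 08:45–09:00.
Rania ∩ Priya ∩ Hiro ∩ Farrukh: 08:45–09:00.
Total common minutes: 15.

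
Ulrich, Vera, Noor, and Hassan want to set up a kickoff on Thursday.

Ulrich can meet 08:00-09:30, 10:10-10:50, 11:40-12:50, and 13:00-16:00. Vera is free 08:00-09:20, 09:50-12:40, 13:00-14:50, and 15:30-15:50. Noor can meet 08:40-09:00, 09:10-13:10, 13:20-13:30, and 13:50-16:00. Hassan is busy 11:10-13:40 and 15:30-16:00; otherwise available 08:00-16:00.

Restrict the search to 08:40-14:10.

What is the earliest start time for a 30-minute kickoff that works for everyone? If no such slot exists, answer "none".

Hassan free within 08:00–16:00: 08:00–11:10, 13:40–15:30.
Ulrich ∩ Vera: 08:00–09:20, 10:10–10:50, 11:40–12:40, 13:00–14:50, 15:30–15:50.
Ulrich ∩ Vera ∩ Noor: 08:40–09:00, 09:10–09:20, 10:10–10:50, 11:40–12:40, 13:00–13:10, 13:20–13:30, 13:50–14:50, 15:30–15:50.
Ulrich ∩ Vera ∩ Noor ∩ Hassan: 08:40–09:00, 09:10–09:20, 10:10–10:50, 13:50–14:50.
Restricted to 08:40–14:10: 08:40–09:00, 09:10–09:20, 10:10–10:50, 13:50–14:10.
Windows ≥ 30 min: 10:10–10:50.
Earliest such window starts at 10:10.

10:10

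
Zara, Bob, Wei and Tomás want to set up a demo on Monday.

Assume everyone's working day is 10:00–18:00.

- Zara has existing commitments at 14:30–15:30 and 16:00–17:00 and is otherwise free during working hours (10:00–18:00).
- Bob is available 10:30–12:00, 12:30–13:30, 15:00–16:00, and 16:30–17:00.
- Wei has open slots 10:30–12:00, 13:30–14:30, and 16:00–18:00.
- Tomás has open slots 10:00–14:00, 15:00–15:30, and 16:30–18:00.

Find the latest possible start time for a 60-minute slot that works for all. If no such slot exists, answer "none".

11:00

Zara free within 10:00–18:00: 10:00–14:30, 15:30–16:00, 17:00–18:00.
Zara ∩ Bob: 10:30–12:00, 12:30–13:30, 15:30–16:00.
Zara ∩ Bob ∩ Wei: 10:30–12:00.
Zara ∩ Bob ∩ Wei ∩ Tomás: 10:30–12:00.
Windows ≥ 60 min: 10:30–12:00.
Latest start in the last window 10:30–12:00 is 12:00 − 60 min = 11:00.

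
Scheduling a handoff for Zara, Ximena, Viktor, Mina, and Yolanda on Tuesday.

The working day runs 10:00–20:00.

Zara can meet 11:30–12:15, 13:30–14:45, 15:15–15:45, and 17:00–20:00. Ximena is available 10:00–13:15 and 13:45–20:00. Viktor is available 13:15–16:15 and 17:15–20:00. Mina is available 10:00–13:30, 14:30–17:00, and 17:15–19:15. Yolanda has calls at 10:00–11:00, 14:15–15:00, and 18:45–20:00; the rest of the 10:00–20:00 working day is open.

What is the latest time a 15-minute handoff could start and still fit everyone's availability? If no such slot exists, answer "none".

18:30

Yolanda free within 10:00–20:00: 11:00–14:15, 15:00–18:45.
Zara ∩ Ximena: 11:30–12:15, 13:45–14:45, 15:15–15:45, 17:00–20:00.
Zara ∩ Ximena ∩ Viktor: 13:45–14:45, 15:15–15:45, 17:15–20:00.
Zara ∩ Ximena ∩ Viktor ∩ Mina: 14:30–14:45, 15:15–15:45, 17:15–19:15.
Zara ∩ Ximena ∩ Viktor ∩ Mina ∩ Yolanda: 15:15–15:45, 17:15–18:45.
Windows ≥ 15 min: 15:15–15:45, 17:15–18:45.
Latest start in the last window 17:15–18:45 is 18:45 − 15 min = 18:30.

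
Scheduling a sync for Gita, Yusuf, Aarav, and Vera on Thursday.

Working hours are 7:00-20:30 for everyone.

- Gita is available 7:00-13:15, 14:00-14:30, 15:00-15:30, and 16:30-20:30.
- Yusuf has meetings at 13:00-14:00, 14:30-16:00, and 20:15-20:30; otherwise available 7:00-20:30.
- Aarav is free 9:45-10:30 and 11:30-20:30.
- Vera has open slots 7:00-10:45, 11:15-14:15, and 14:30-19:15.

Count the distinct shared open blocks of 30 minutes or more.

Yusuf free within 07:00–20:30: 07:00–13:00, 14:00–14:30, 16:00–20:15.
Gita ∩ Yusuf: 07:00–13:00, 14:00–14:30, 16:30–20:15.
Gita ∩ Yusuf ∩ Aarav: 09:45–10:30, 11:30–13:00, 14:00–14:30, 16:30–20:15.
Gita ∩ Yusuf ∩ Aarav ∩ Vera: 09:45–10:30, 11:30–13:00, 14:00–14:15, 16:30–19:15.
Windows ≥ 30 min: 09:45–10:30, 11:30–13:00, 16:30–19:15.
That's 3 windows.

3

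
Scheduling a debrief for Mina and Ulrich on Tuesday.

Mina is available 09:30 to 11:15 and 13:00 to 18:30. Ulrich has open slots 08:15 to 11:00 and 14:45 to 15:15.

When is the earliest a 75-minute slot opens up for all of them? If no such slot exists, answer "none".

09:30

Mina ∩ Ulrich: 09:30–11:00, 14:45–15:15.
Windows ≥ 75 min: 09:30–11:00.
Earliest such window starts at 09:30.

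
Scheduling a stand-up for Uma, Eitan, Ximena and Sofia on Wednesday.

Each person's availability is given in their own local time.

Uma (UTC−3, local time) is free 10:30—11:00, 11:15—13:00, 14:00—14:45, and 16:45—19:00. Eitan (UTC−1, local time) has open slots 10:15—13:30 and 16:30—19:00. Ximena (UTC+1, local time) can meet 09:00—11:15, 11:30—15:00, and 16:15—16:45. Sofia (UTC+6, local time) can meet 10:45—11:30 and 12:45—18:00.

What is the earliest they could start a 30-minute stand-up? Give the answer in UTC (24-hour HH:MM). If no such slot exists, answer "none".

Uma → UTC: 13:30–14:00, 14:15–16:00, 17:00–17:45, 19:45–22:00.
Eitan → UTC: 11:15–14:30, 17:30–20:00.
Ximena → UTC: 08:00–10:15, 10:30–14:00, 15:15–15:45.
Sofia → UTC: 04:45–05:30, 06:45–12:00.
Uma ∩ Eitan: 13:30–14:00, 14:15–14:30, 17:30–17:45, 19:45–20:00.
Uma ∩ Eitan ∩ Ximena: 13:30–14:00.
Uma ∩ Eitan ∩ Ximena ∩ Sofia: (none).
Windows ≥ 30 min: (none).

none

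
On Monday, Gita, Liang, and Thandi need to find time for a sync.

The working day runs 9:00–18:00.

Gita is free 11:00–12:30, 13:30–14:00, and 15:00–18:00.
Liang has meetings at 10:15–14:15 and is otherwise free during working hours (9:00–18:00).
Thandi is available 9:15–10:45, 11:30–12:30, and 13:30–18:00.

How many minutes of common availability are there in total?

180 minutes

Liang free within 09:00–18:00: 09:00–10:15, 14:15–18:00.
Gita ∩ Liang: 15:00–18:00.
Gita ∩ Liang ∩ Thandi: 15:00–18:00.
Total common minutes: 180.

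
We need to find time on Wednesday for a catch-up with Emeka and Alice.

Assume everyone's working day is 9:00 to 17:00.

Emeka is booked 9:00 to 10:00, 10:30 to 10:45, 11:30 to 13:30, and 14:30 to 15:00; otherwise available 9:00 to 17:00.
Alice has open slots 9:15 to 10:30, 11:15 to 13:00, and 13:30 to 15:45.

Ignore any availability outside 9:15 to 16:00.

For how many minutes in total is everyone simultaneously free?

150 minutes

Emeka free within 09:00–17:00: 10:00–10:30, 10:45–11:30, 13:30–14:30, 15:00–17:00.
Emeka ∩ Alice: 10:00–10:30, 11:15–11:30, 13:30–14:30, 15:00–15:45.
Restricted to 09:15–16:00: 10:00–10:30, 11:15–11:30, 13:30–14:30, 15:00–15:45.
Total common minutes: 30 + 15 + 60 + 45 = 150.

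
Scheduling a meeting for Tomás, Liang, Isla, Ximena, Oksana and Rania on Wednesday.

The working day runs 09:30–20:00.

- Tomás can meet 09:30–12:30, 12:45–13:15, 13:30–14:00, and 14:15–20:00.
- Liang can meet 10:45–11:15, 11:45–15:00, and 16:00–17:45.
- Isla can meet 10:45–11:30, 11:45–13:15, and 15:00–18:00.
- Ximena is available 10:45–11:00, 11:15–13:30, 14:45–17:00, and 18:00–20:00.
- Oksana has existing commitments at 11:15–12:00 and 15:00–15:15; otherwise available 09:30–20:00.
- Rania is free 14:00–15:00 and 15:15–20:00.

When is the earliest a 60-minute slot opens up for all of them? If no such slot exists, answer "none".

Oksana free within 09:30–20:00: 09:30–11:15, 12:00–15:00, 15:15–20:00.
Tomás ∩ Liang: 10:45–11:15, 11:45–12:30, 12:45–13:15, 13:30–14:00, 14:15–15:00, 16:00–17:45.
Tomás ∩ Liang ∩ Isla: 10:45–11:15, 11:45–12:30, 12:45–13:15, 16:00–17:45.
Tomás ∩ Liang ∩ Isla ∩ Ximena: 10:45–11:00, 11:45–12:30, 12:45–13:15, 16:00–17:00.
Tomás ∩ Liang ∩ Isla ∩ Ximena ∩ Oksana: 10:45–11:00, 12:00–12:30, 12:45–13:15, 16:00–17:00.
Tomás ∩ Liang ∩ Isla ∩ Ximena ∩ Oksana ∩ Rania: 16:00–17:00.
Windows ≥ 60 min: 16:00–17:00.
Earliest such window starts at 16:00.

16:00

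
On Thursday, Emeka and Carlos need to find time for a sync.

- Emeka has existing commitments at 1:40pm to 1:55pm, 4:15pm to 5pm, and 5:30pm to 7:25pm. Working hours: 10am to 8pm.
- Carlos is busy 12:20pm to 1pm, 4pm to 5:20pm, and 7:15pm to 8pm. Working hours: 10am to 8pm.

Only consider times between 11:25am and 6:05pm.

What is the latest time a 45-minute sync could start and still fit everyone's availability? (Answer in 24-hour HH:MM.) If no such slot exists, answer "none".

Emeka free within 10:00–20:00: 10:00–13:40, 13:55–16:15, 17:00–17:30, 19:25–20:00.
Carlos free within 10:00–20:00: 10:00–12:20, 13:00–16:00, 17:20–19:15.
Emeka ∩ Carlos: 10:00–12:20, 13:00–13:40, 13:55–16:00, 17:20–17:30.
Restricted to 11:25–18:05: 11:25–12:20, 13:00–13:40, 13:55–16:00, 17:20–17:30.
Windows ≥ 45 min: 11:25–12:20, 13:55–16:00.
Latest start in the last window 13:55–16:00 is 16:00 − 45 min = 15:15.

15:15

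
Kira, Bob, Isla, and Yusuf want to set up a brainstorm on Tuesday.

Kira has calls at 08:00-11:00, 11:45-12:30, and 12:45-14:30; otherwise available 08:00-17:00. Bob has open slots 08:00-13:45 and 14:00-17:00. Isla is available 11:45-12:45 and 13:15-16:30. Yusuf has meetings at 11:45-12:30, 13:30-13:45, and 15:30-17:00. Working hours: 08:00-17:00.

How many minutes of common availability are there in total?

75 minutes

Kira free within 08:00–17:00: 11:00–11:45, 12:30–12:45, 14:30–17:00.
Yusuf free within 08:00–17:00: 08:00–11:45, 12:30–13:30, 13:45–15:30.
Kira ∩ Bob: 11:00–11:45, 12:30–12:45, 14:30–17:00.
Kira ∩ Bob ∩ Isla: 12:30–12:45, 14:30–16:30.
Kira ∩ Bob ∩ Isla ∩ Yusuf: 12:30–12:45, 14:30–15:30.
Total common minutes: 15 + 60 = 75.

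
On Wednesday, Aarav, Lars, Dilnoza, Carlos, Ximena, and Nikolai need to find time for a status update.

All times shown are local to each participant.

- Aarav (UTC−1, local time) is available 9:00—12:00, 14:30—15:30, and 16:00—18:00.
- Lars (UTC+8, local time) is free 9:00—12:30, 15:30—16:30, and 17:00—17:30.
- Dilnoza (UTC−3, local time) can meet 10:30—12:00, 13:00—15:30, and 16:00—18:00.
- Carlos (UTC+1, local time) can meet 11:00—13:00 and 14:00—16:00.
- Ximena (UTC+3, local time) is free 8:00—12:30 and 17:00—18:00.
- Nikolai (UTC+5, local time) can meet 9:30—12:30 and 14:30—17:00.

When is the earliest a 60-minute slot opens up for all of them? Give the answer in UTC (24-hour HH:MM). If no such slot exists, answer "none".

Aarav → UTC: 10:00–13:00, 15:30–16:30, 17:00–19:00.
Lars → UTC: 01:00–04:30, 07:30–08:30, 09:00–09:30.
Dilnoza → UTC: 13:30–15:00, 16:00–18:30, 19:00–21:00.
Carlos → UTC: 10:00–12:00, 13:00–15:00.
Ximena → UTC: 05:00–09:30, 14:00–15:00.
Nikolai → UTC: 04:30–07:30, 09:30–12:00.
Aarav ∩ Lars: (none).
Aarav ∩ Lars ∩ Dilnoza: (none).
Aarav ∩ Lars ∩ Dilnoza ∩ Carlos: (none).
Aarav ∩ Lars ∩ Dilnoza ∩ Carlos ∩ Ximena: (none).
Aarav ∩ Lars ∩ Dilnoza ∩ Carlos ∩ Ximena ∩ Nikolai: (none).
Windows ≥ 60 min: (none).

none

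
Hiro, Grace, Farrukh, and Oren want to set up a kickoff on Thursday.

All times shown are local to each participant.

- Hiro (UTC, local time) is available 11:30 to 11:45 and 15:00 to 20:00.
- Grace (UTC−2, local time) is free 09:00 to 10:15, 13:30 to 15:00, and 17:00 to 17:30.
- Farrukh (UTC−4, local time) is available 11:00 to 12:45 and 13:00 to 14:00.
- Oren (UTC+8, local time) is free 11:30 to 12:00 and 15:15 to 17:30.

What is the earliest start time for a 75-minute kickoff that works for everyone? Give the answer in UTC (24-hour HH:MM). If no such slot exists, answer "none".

none

Hiro → UTC: 11:30–11:45, 15:00–20:00.
Grace → UTC: 11:00–12:15, 15:30–17:00, 19:00–19:30.
Farrukh → UTC: 15:00–16:45, 17:00–18:00.
Oren → UTC: 03:30–04:00, 07:15–09:30.
Hiro ∩ Grace: 11:30–11:45, 15:30–17:00, 19:00–19:30.
Hiro ∩ Grace ∩ Farrukh: 15:30–16:45.
Hiro ∩ Grace ∩ Farrukh ∩ Oren: (none).
Windows ≥ 75 min: (none).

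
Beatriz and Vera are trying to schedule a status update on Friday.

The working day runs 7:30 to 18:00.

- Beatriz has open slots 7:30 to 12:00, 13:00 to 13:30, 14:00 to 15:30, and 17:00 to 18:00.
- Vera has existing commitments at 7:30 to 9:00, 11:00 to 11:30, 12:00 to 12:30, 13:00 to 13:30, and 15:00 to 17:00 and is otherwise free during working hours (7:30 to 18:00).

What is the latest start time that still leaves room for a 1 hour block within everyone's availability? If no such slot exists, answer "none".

Vera free within 07:30–18:00: 09:00–11:00, 11:30–12:00, 12:30–13:00, 13:30–15:00, 17:00–18:00.
Beatriz ∩ Vera: 09:00–11:00, 11:30–12:00, 14:00–15:00, 17:00–18:00.
Windows ≥ 60 min: 09:00–11:00, 14:00–15:00, 17:00–18:00.
Latest start in the last window 17:00–18:00 is 18:00 − 60 min = 17:00.

17:00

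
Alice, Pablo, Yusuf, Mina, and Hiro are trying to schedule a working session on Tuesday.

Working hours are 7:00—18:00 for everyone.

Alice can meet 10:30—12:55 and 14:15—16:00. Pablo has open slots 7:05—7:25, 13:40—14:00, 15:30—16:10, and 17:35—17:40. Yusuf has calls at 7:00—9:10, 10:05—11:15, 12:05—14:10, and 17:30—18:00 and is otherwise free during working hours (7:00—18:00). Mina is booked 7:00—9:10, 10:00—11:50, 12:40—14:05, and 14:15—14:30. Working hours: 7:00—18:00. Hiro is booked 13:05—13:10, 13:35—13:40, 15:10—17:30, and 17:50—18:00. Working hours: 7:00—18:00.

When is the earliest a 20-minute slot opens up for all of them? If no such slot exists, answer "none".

none

Yusuf free within 07:00–18:00: 09:10–10:05, 11:15–12:05, 14:10–17:30.
Mina free within 07:00–18:00: 09:10–10:00, 11:50–12:40, 14:05–14:15, 14:30–18:00.
Hiro free within 07:00–18:00: 07:00–13:05, 13:10–13:35, 13:40–15:10, 17:30–17:50.
Alice ∩ Pablo: 15:30–16:00.
Alice ∩ Pablo ∩ Yusuf: 15:30–16:00.
Alice ∩ Pablo ∩ Yusuf ∩ Mina: 15:30–16:00.
Alice ∩ Pablo ∩ Yusuf ∩ Mina ∩ Hiro: (none).
Windows ≥ 20 min: (none).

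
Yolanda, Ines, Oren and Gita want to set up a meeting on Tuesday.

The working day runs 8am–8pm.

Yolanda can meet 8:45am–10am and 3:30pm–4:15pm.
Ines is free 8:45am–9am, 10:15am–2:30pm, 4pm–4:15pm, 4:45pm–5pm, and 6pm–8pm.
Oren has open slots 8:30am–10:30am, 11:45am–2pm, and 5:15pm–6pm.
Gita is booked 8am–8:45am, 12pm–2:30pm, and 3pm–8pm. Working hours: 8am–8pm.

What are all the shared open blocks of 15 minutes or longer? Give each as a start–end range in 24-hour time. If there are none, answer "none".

08:45–09:00

Gita free within 08:00–20:00: 08:45–12:00, 14:30–15:00.
Yolanda ∩ Ines: 08:45–09:00, 16:00–16:15.
Yolanda ∩ Ines ∩ Oren: 08:45–09:00.
Yolanda ∩ Ines ∩ Oren ∩ Gita: 08:45–09:00.
Windows ≥ 15 min: 08:45–09:00.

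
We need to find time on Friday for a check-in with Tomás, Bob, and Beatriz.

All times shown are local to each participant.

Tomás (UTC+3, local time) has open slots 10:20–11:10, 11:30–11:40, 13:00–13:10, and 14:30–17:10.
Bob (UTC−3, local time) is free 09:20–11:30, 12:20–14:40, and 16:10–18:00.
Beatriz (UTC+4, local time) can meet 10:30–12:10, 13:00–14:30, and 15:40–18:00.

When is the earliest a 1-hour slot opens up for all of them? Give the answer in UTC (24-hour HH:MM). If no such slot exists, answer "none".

Tomás → UTC: 07:20–08:10, 08:30–08:40, 10:00–10:10, 11:30–14:10.
Bob → UTC: 12:20–14:30, 15:20–17:40, 19:10–21:00.
Beatriz → UTC: 06:30–08:10, 09:00–10:30, 11:40–14:00.
Tomás ∩ Bob: 12:20–14:10.
Tomás ∩ Bob ∩ Beatriz: 12:20–14:00.
Windows ≥ 60 min: 12:20–14:00.
Earliest such window starts at 12:20.

12:20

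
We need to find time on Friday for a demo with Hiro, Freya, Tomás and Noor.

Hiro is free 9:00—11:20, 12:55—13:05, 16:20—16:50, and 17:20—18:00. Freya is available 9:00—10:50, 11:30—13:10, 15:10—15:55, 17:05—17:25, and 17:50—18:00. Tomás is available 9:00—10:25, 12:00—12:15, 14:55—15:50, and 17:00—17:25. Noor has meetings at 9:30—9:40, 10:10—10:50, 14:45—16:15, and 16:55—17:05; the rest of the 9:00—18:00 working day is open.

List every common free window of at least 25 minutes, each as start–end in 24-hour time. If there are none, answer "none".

Noor free within 09:00–18:00: 09:00–09:30, 09:40–10:10, 10:50–14:45, 16:15–16:55, 17:05–18:00.
Hiro ∩ Freya: 09:00–10:50, 12:55–13:05, 17:20–17:25, 17:50–18:00.
Hiro ∩ Freya ∩ Tomás: 09:00–10:25, 17:20–17:25.
Hiro ∩ Freya ∩ Tomás ∩ Noor: 09:00–09:30, 09:40–10:10, 17:20–17:25.
Windows ≥ 25 min: 09:00–09:30, 09:40–10:10.

09:00–09:30, 09:40–10:10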